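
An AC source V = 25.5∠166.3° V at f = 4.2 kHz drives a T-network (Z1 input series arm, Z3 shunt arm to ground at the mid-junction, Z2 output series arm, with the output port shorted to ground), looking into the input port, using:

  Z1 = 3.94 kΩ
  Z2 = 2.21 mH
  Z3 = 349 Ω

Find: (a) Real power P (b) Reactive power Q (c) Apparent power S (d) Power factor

Step 1 — Angular frequency: ω = 2π·f = 2π·4200 = 2.639e+04 rad/s.
Step 2 — Component impedances:
  Z1: Z = R = 3940 Ω
  Z2: Z = jωL = j·2.639e+04·0.00221 = 0 + j58.32 Ω
  Z3: Z = R = 349 Ω
Step 3 — With the output port shorted to ground, the output series arm Z2 runs from the junction to ground; the shunt arm Z3 also runs from the junction to ground. They appear in parallel: Z3 || Z2 = 9.481 + j56.74 Ω.
Step 4 — Series with input arm Z1: Z_in = Z1 + (Z3 || Z2) = 3949 + j56.74 Ω = 3950∠0.8° Ω.
Step 5 — Source phasor: V = 25.5∠166.3° V = -24.77 + j6.039 V.
Step 6 — Current: I = V / Z = -0.00625 + j0.001619 A = 0.006456∠165.5° A.
Step 7 — Complex power: S = V·I* = 0.1646 + j0.002365 VA.
Step 8 — Real power: P = Re(S) = 0.1646 W.
Step 9 — Reactive power: Q = Im(S) = 0.002365 VAR.
Step 10 — Apparent power: |S| = 0.1646 VA.
Step 11 — Power factor: PF = P/|S| = 0.9999 (lagging).

(a) P = 0.1646 W  (b) Q = 0.002365 VAR  (c) S = 0.1646 VA  (d) PF = 0.9999 (lagging)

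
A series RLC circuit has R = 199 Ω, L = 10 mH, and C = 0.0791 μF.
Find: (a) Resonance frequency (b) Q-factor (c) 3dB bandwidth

Step 1 — Resonance: ω₀ = 1/√(LC) = 1/√(0.01·7.91e-08) = 3.556e+04 rad/s.
Step 2 — f₀ = ω₀/(2π) = 5659 Hz.
Step 3 — Series Q: Q = ω₀L/R = 3.556e+04·0.01/199 = 1.787.
Step 4 — Bandwidth: Δω = ω₀/Q = 1.99e+04 rad/s; BW = Δω/(2π) = 3167 Hz.

(a) f₀ = 5659 Hz  (b) Q = 1.787  (c) BW = 3167 Hz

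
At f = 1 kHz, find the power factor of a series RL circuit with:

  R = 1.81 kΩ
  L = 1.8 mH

Step 1 — Angular frequency: ω = 2π·f = 2π·1000 = 6283 rad/s.
Step 2 — Component impedances:
  R: Z = R = 1810 Ω
  L: Z = jωL = j·6283·0.0018 = 0 + j11.31 Ω
Step 3 — Series combination: Z_total = R + L = 1810 + j11.31 Ω = 1810∠0.4° Ω.
Step 4 — Power factor: PF = cos(φ) = Re(Z)/|Z| = 1810/1810 = 1.
Step 5 — Type: Im(Z) = 11.31 ⇒ lagging (phase φ = 0.4°).

PF = 1 (lagging, φ = 0.4°)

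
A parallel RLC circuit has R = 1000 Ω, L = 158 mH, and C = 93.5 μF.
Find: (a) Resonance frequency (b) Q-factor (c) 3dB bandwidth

Step 1 — Resonance: ω₀ = 1/√(LC) = 1/√(0.158·9.35e-05) = 260.2 rad/s.
Step 2 — f₀ = ω₀/(2π) = 41.41 Hz.
Step 3 — Parallel Q: Q = R/(ω₀L) = 1000/(260.2·0.158) = 24.33.
Step 4 — Bandwidth: Δω = ω₀/Q = 10.7 rad/s; BW = Δω/(2π) = 1.702 Hz.

(a) f₀ = 41.41 Hz  (b) Q = 24.33  (c) BW = 1.702 Hz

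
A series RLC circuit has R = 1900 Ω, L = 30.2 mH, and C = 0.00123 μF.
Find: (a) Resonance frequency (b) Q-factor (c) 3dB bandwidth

Step 1 — Resonance condition Im(Z)=0 gives ω₀ = 1/√(LC).
Step 2 — ω₀ = 1/√(0.0302·1.23e-09) = 1.641e+05 rad/s.
Step 3 — f₀ = ω₀/(2π) = 2.611e+04 Hz.
Step 4 — Series Q: Q = ω₀L/R = 1.641e+05·0.0302/1900 = 2.608.
Step 5 — 3dB bandwidth: Δω = ω₀/Q = 6.291e+04 rad/s; BW = Δω/(2π) = 1.001e+04 Hz.

(a) f₀ = 2.611e+04 Hz  (b) Q = 2.608  (c) BW = 1.001e+04 Hz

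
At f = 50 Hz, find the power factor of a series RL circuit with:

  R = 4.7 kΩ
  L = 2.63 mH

Step 1 — Angular frequency: ω = 2π·f = 2π·50 = 314.2 rad/s.
Step 2 — Component impedances:
  R: Z = R = 4700 Ω
  L: Z = jωL = j·314.2·0.00263 = 0 + j0.8262 Ω
Step 3 — Series combination: Z_total = R + L = 4700 + j0.8262 Ω = 4700∠0.0° Ω.
Step 4 — Power factor: PF = cos(φ) = Re(Z)/|Z| = 4700/4700 = 1.
Step 5 — Type: Im(Z) = 0.8262 ⇒ lagging (phase φ = 0.0°).

PF = 1 (lagging, φ = 0.0°)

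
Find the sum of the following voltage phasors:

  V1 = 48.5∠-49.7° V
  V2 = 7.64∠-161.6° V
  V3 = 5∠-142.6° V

Step 1 — Convert each phasor to rectangular form:
  V1 = 48.5·(cos(-49.7°) + j·sin(-49.7°)) = 31.37 - j36.99 V
  V2 = 7.64·(cos(-161.6°) + j·sin(-161.6°)) = -7.249 - j2.412 V
  V3 = 5·(cos(-142.6°) + j·sin(-142.6°)) = -3.972 - j3.037 V
Step 2 — Sum components: V_total = 20.15 - j42.44 V.
Step 3 — Convert to polar: |V_total| = 46.98 V, ∠V_total = -64.6°.

V_total = 46.98∠-64.6° V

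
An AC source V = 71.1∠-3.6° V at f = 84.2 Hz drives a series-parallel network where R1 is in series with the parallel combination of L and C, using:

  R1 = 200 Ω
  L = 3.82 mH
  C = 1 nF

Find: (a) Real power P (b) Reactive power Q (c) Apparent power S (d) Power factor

Step 1 — Angular frequency: ω = 2π·f = 2π·84.2 = 529 rad/s.
Step 2 — Component impedances:
  R1: Z = R = 200 Ω
  L: Z = jωL = j·529·0.00382 = 0 + j2.021 Ω
  C: Z = 1/(jωC) = -j/(ω·C) = 0 - j1.89e+06 Ω
Step 3 — Parallel branch: L || C = 1/(1/L + 1/C) = 0 + j2.021 Ω.
Step 4 — Series with R1: Z_total = R1 + (L || C) = 200 + j2.021 Ω = 200∠0.6° Ω.
Step 5 — Source phasor: V = 71.1∠-3.6° V = 70.96 - j4.464 V.
Step 6 — Current: I = V / Z = 0.3545 - j0.0259 A = 0.3555∠-4.2° A.
Step 7 — Complex power: S = V·I* = 25.27 + j0.2554 VA.
Step 8 — Real power: P = Re(S) = 25.27 W.
Step 9 — Reactive power: Q = Im(S) = 0.2554 VAR.
Step 10 — Apparent power: |S| = 25.27 VA.
Step 11 — Power factor: PF = P/|S| = 0.9999 (lagging).

(a) P = 25.27 W  (b) Q = 0.2554 VAR  (c) S = 25.27 VA  (d) PF = 0.9999 (lagging)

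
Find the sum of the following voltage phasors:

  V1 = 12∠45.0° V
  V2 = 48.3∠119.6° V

Step 1 — Convert each phasor to rectangular form:
  V1 = 12·(cos(45.0°) + j·sin(45.0°)) = 8.485 + j8.485 V
  V2 = 48.3·(cos(119.6°) + j·sin(119.6°)) = -23.86 + j42 V
Step 2 — Sum components: V_total = -15.37 + j50.48 V.
Step 3 — Convert to polar: |V_total| = 52.77 V, ∠V_total = 106.9°.

V_total = 52.77∠106.9° V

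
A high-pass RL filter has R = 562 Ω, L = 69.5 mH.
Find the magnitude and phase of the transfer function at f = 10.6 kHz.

Step 1 — Angular frequency: ω = 2π·1.06e+04 = 6.66e+04 rad/s.
Step 2 — Transfer function: H(jω) = jωL/(R + jωL).
Step 3 — Numerator jωL = j·4629; denominator R + jωL = 562 + j4629.
Step 4 — H = 0.9855 + j0.1196.
Step 5 — Magnitude: |H| = 0.9927 (-0.1 dB); phase: φ = 6.9°.

|H| = 0.9927 (-0.1 dB), φ = 6.9°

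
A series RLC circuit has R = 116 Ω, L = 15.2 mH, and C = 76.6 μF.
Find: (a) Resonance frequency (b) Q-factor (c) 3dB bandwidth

Step 1 — Resonance: ω₀ = 1/√(LC) = 1/√(0.0152·7.66e-05) = 926.8 rad/s.
Step 2 — f₀ = ω₀/(2π) = 147.5 Hz.
Step 3 — Series Q: Q = ω₀L/R = 926.8·0.0152/116 = 0.1214.
Step 4 — Bandwidth: Δω = ω₀/Q = 7632 rad/s; BW = Δω/(2π) = 1215 Hz.

(a) f₀ = 147.5 Hz  (b) Q = 0.1214  (c) BW = 1215 Hz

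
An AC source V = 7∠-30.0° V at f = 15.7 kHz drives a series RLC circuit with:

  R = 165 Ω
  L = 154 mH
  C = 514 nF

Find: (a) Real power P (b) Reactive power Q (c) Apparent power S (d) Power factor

Step 1 — Angular frequency: ω = 2π·f = 2π·1.57e+04 = 9.865e+04 rad/s.
Step 2 — Component impedances:
  R: Z = R = 165 Ω
  L: Z = jωL = j·9.865e+04·0.154 = 0 + j1.519e+04 Ω
  C: Z = 1/(jωC) = -j/(ω·C) = 0 - j19.72 Ω
Step 3 — Series combination: Z_total = R + L + C = 165 + j1.517e+04 Ω = 1.517e+04∠89.4° Ω.
Step 4 — Source phasor: V = 7∠-30.0° V = 6.062 - j3.5 V.
Step 5 — Current: I = V / Z = -0.0002263 - j0.000402 A = 0.0004614∠-119.4° A.
Step 6 — Complex power: S = V·I* = 3.512e-05 + j0.003229 VA.
Step 7 — Real power: P = Re(S) = 3.512e-05 W.
Step 8 — Reactive power: Q = Im(S) = 0.003229 VAR.
Step 9 — Apparent power: |S| = 0.003229 VA.
Step 10 — Power factor: PF = P/|S| = 0.01087 (lagging).

(a) P = 3.512e-05 W  (b) Q = 0.003229 VAR  (c) S = 0.003229 VA  (d) PF = 0.01087 (lagging)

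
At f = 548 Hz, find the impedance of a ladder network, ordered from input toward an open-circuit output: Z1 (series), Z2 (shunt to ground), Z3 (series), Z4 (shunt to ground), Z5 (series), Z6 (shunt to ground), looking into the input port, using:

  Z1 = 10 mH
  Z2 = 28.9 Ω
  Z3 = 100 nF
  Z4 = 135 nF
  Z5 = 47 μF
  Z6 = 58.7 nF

Step 1 — Angular frequency: ω = 2π·f = 2π·548 = 3443 rad/s.
Step 2 — Component impedances:
  Z1: Z = jωL = j·3443·0.01 = 0 + j34.43 Ω
  Z2: Z = R = 28.9 Ω
  Z3: Z = 1/(jωC) = -j/(ω·C) = 0 - j2904 Ω
  Z4: Z = 1/(jωC) = -j/(ω·C) = 0 - j2151 Ω
  Z5: Z = 1/(jωC) = -j/(ω·C) = 0 - j6.179 Ω
  Z6: Z = 1/(jωC) = -j/(ω·C) = 0 - j4948 Ω
Step 3 — Ladder network (open output): work backward from the far end, alternating series and parallel combinations. Z_in = 28.9 + j34.24 Ω = 44.81∠49.8° Ω.

Z = 28.9 + j34.24 Ω = 44.81∠49.8° Ω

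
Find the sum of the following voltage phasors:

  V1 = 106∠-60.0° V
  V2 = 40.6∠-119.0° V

Step 1 — Convert each phasor to rectangular form:
  V1 = 106·(cos(-60.0°) + j·sin(-60.0°)) = 53 - j91.8 V
  V2 = 40.6·(cos(-119.0°) + j·sin(-119.0°)) = -19.68 - j35.51 V
Step 2 — Sum components: V_total = 33.32 - j127.3 V.
Step 3 — Convert to polar: |V_total| = 131.6 V, ∠V_total = -75.3°.

V_total = 131.6∠-75.3° V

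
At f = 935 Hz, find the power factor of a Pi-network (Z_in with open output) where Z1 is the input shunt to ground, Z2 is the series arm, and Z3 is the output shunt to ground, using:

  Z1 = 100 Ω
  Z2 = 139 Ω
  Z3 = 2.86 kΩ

Step 1 — Angular frequency: ω = 2π·f = 2π·935 = 5875 rad/s.
Step 2 — Component impedances:
  Z1: Z = R = 100 Ω
  Z2: Z = R = 139 Ω
  Z3: Z = R = 2860 Ω
Step 3 — With open output, the series arm Z2 and the output shunt Z3 appear in series to ground: Z2 + Z3 = 2999 Ω.
Step 4 — Parallel with input shunt Z1: Z_in = Z1 || (Z2 + Z3) = 96.77 Ω = 96.77∠0.0° Ω.
Step 5 — Power factor: PF = cos(φ) = Re(Z)/|Z| = 96.77/96.77 = 1.
Step 6 — Type: Im(Z) = 0 ⇒ unity (phase φ = 0.0°).

PF = 1 (unity, φ = 0.0°)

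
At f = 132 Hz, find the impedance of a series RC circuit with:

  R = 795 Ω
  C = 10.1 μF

Step 1 — Angular frequency: ω = 2π·f = 2π·132 = 829.4 rad/s.
Step 2 — Component impedances:
  R: Z = R = 795 Ω
  C: Z = 1/(jωC) = -j/(ω·C) = 0 - j119.4 Ω
Step 3 — Series combination: Z_total = R + C = 795 - j119.4 Ω = 803.9∠-8.5° Ω.

Z = 795 - j119.4 Ω = 803.9∠-8.5° Ω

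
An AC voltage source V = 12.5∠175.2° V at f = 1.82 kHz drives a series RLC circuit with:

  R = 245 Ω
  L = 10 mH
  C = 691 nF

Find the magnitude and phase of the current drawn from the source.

Step 1 — Angular frequency: ω = 2π·f = 2π·1820 = 1.144e+04 rad/s.
Step 2 — Component impedances:
  R: Z = R = 245 Ω
  L: Z = jωL = j·1.144e+04·0.01 = 0 + j114.4 Ω
  C: Z = 1/(jωC) = -j/(ω·C) = 0 - j126.6 Ω
Step 3 — Series combination: Z_total = R + L + C = 245 - j12.2 Ω = 245.3∠-2.9° Ω.
Step 4 — Source phasor: V = 12.5∠175.2° V = -12.46 + j1.046 V.
Step 5 — Ohm's law: I = V / Z_total = (-12.46 + j1.046) / (245 - j12.2) = -0.05093 + j0.001734 A.
Step 6 — Convert to polar: |I| = 0.05096 A, ∠I = 178.1°.

I = 0.05096∠178.1° A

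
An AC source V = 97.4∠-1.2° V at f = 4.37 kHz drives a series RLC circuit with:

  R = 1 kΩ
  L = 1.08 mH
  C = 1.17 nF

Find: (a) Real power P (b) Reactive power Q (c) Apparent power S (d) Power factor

Step 1 — Angular frequency: ω = 2π·f = 2π·4370 = 2.746e+04 rad/s.
Step 2 — Component impedances:
  R: Z = R = 1000 Ω
  L: Z = jωL = j·2.746e+04·0.00108 = 0 + j29.65 Ω
  C: Z = 1/(jωC) = -j/(ω·C) = 0 - j3.113e+04 Ω
Step 3 — Series combination: Z_total = R + L + C = 1000 - j3.11e+04 Ω = 3.111e+04∠-88.2° Ω.
Step 4 — Source phasor: V = 97.4∠-1.2° V = 97.38 - j2.04 V.
Step 5 — Current: I = V / Z = 0.0001661 + j0.003126 A = 0.00313∠87.0° A.
Step 6 — Complex power: S = V·I* = 0.009799 - j0.3047 VA.
Step 7 — Real power: P = Re(S) = 0.009799 W.
Step 8 — Reactive power: Q = Im(S) = -0.3047 VAR.
Step 9 — Apparent power: |S| = 0.3049 VA.
Step 10 — Power factor: PF = P/|S| = 0.03214 (leading).

(a) P = 0.009799 W  (b) Q = -0.3047 VAR  (c) S = 0.3049 VA  (d) PF = 0.03214 (leading)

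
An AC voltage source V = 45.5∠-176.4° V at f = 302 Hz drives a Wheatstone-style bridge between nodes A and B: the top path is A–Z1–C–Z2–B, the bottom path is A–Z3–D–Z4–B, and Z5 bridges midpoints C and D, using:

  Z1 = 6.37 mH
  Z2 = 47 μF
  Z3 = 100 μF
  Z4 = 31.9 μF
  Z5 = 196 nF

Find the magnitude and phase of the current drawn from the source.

Step 1 — Angular frequency: ω = 2π·f = 2π·302 = 1898 rad/s.
Step 2 — Component impedances:
  Z1: Z = jωL = j·1898·0.00637 = 0 + j12.09 Ω
  Z2: Z = 1/(jωC) = -j/(ω·C) = 0 - j11.21 Ω
  Z3: Z = 1/(jωC) = -j/(ω·C) = 0 - j5.27 Ω
  Z4: Z = 1/(jωC) = -j/(ω·C) = 0 - j16.52 Ω
  Z5: Z = 1/(jωC) = -j/(ω·C) = 0 - j2689 Ω
Step 3 — Bridge requires nodal analysis (the Z5 bridge couples midpoints C and D, so the two paths cannot be reduced to a simple series/parallel combination). Setting node B to ground and injecting 1 A at node A, the 3-node admittance system at A, C, D solves to V_A = Z_AB = 0 + j0.9681 Ω = 0.9681∠90.0° Ω.
Step 4 — Source phasor: V = 45.5∠-176.4° V = -45.41 - j2.857 V.
Step 5 — Ohm's law: I = V / Z_total = (-45.41 - j2.857) / (0 + j0.9681) = -2.951 + j46.91 A.
Step 6 — Convert to polar: |I| = 47 A, ∠I = 93.6°.

I = 47∠93.6° A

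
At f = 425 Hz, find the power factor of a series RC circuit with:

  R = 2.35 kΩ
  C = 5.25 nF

Step 1 — Angular frequency: ω = 2π·f = 2π·425 = 2670 rad/s.
Step 2 — Component impedances:
  R: Z = R = 2350 Ω
  C: Z = 1/(jωC) = -j/(ω·C) = 0 - j7.133e+04 Ω
Step 3 — Series combination: Z_total = R + C = 2350 - j7.133e+04 Ω = 7.137e+04∠-88.1° Ω.
Step 4 — Power factor: PF = cos(φ) = Re(Z)/|Z| = 2350/7.137e+04 = 0.03293.
Step 5 — Type: Im(Z) = -7.133e+04 ⇒ leading (phase φ = -88.1°).

PF = 0.03293 (leading, φ = -88.1°)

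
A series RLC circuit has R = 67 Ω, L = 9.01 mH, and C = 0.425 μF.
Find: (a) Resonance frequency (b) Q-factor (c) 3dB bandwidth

Step 1 — Resonance: ω₀ = 1/√(LC) = 1/√(0.00901·4.25e-07) = 1.616e+04 rad/s.
Step 2 — f₀ = ω₀/(2π) = 2572 Hz.
Step 3 — Series Q: Q = ω₀L/R = 1.616e+04·0.00901/67 = 2.173.
Step 4 — Bandwidth: Δω = ω₀/Q = 7436 rad/s; BW = Δω/(2π) = 1184 Hz.

(a) f₀ = 2572 Hz  (b) Q = 2.173  (c) BW = 1184 Hz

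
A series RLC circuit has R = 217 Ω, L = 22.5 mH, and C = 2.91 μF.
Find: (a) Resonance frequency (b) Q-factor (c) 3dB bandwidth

Step 1 — Resonance condition Im(Z)=0 gives ω₀ = 1/√(LC).
Step 2 — ω₀ = 1/√(0.0225·2.91e-06) = 3908 rad/s.
Step 3 — f₀ = ω₀/(2π) = 622 Hz.
Step 4 — Series Q: Q = ω₀L/R = 3908·0.0225/217 = 0.4052.
Step 5 — 3dB bandwidth: Δω = ω₀/Q = 9644 rad/s; BW = Δω/(2π) = 1535 Hz.

(a) f₀ = 622 Hz  (b) Q = 0.4052  (c) BW = 1535 Hz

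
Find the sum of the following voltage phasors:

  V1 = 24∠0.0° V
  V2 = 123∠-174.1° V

Step 1 — Convert each phasor to rectangular form:
  V1 = 24·(cos(0.0°) + j·sin(0.0°)) = 24 V
  V2 = 123·(cos(-174.1°) + j·sin(-174.1°)) = -122.3 - j12.64 V
Step 2 — Sum components: V_total = -98.35 - j12.64 V.
Step 3 — Convert to polar: |V_total| = 99.16 V, ∠V_total = -172.7°.

V_total = 99.16∠-172.7° V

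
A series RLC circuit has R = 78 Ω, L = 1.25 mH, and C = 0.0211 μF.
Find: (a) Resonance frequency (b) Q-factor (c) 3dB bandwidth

Step 1 — Resonance: ω₀ = 1/√(LC) = 1/√(0.00125·2.11e-08) = 1.947e+05 rad/s.
Step 2 — f₀ = ω₀/(2π) = 3.099e+04 Hz.
Step 3 — Series Q: Q = ω₀L/R = 1.947e+05·0.00125/78 = 3.12.
Step 4 — Bandwidth: Δω = ω₀/Q = 6.24e+04 rad/s; BW = Δω/(2π) = 9931 Hz.

(a) f₀ = 3.099e+04 Hz  (b) Q = 3.12  (c) BW = 9931 Hz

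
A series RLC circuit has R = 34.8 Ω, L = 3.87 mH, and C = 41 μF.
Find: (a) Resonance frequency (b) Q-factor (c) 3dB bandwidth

Step 1 — Resonance: ω₀ = 1/√(LC) = 1/√(0.00387·4.1e-05) = 2510 rad/s.
Step 2 — f₀ = ω₀/(2π) = 399.6 Hz.
Step 3 — Series Q: Q = ω₀L/R = 2510·0.00387/34.8 = 0.2792.
Step 4 — Bandwidth: Δω = ω₀/Q = 8992 rad/s; BW = Δω/(2π) = 1431 Hz.

(a) f₀ = 399.6 Hz  (b) Q = 0.2792  (c) BW = 1431 Hz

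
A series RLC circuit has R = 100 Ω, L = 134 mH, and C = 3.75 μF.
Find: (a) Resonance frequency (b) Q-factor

Step 1 — Resonance condition Im(Z)=0 gives ω₀ = 1/√(LC).
Step 2 — ω₀ = 1/√(0.134·3.75e-06) = 1411 rad/s.
Step 3 — f₀ = ω₀/(2π) = 224.5 Hz.
Step 4 — Series Q: Q = ω₀L/R = 1411·0.134/100 = 1.89.

(a) f₀ = 224.5 Hz  (b) Q = 1.89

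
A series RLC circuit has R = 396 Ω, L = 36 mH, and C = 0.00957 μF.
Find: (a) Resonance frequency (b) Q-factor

Step 1 — Resonance condition Im(Z)=0 gives ω₀ = 1/√(LC).
Step 2 — ω₀ = 1/√(0.036·9.57e-09) = 5.388e+04 rad/s.
Step 3 — f₀ = ω₀/(2π) = 8575 Hz.
Step 4 — Series Q: Q = ω₀L/R = 5.388e+04·0.036/396 = 4.898.

(a) f₀ = 8575 Hz  (b) Q = 4.898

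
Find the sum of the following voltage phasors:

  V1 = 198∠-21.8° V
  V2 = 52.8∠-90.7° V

Step 1 — Convert each phasor to rectangular form:
  V1 = 198·(cos(-21.8°) + j·sin(-21.8°)) = 183.8 - j73.53 V
  V2 = 52.8·(cos(-90.7°) + j·sin(-90.7°)) = -0.6451 - j52.8 V
Step 2 — Sum components: V_total = 183.2 - j126.3 V.
Step 3 — Convert to polar: |V_total| = 222.5 V, ∠V_total = -34.6°.

V_total = 222.5∠-34.6° V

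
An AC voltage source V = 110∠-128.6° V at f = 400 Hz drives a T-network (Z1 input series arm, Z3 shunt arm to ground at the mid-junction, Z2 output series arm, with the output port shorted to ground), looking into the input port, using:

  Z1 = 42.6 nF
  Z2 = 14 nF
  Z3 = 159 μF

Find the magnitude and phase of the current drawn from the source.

Step 1 — Angular frequency: ω = 2π·f = 2π·400 = 2513 rad/s.
Step 2 — Component impedances:
  Z1: Z = 1/(jωC) = -j/(ω·C) = 0 - j9340 Ω
  Z2: Z = 1/(jωC) = -j/(ω·C) = 0 - j2.842e+04 Ω
  Z3: Z = 1/(jωC) = -j/(ω·C) = 0 - j2.502 Ω
Step 3 — With the output port shorted to ground, the output series arm Z2 runs from the junction to ground; the shunt arm Z3 also runs from the junction to ground. They appear in parallel: Z3 || Z2 = 0 - j2.502 Ω.
Step 4 — Series with input arm Z1: Z_in = Z1 + (Z3 || Z2) = 0 - j9343 Ω = 9343∠-90.0° Ω.
Step 5 — Source phasor: V = 110∠-128.6° V = -68.63 - j85.97 V.
Step 6 — Ohm's law: I = V / Z_total = (-68.63 - j85.97) / (0 - j9343) = 0.009202 - j0.007346 A.
Step 7 — Convert to polar: |I| = 0.01177 A, ∠I = -38.6°.

I = 0.01177∠-38.6° A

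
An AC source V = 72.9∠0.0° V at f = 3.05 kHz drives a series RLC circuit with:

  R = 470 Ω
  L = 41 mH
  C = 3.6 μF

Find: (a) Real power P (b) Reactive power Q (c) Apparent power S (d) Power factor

Step 1 — Angular frequency: ω = 2π·f = 2π·3050 = 1.916e+04 rad/s.
Step 2 — Component impedances:
  R: Z = R = 470 Ω
  L: Z = jωL = j·1.916e+04·0.041 = 0 + j785.7 Ω
  C: Z = 1/(jωC) = -j/(ω·C) = 0 - j14.49 Ω
Step 3 — Series combination: Z_total = R + L + C = 470 + j771.2 Ω = 903.1∠58.6° Ω.
Step 4 — Source phasor: V = 72.9∠0.0° V = 72.9 V.
Step 5 — Current: I = V / Z = 0.04201 - j0.06893 A = 0.08072∠-58.6° A.
Step 6 — Complex power: S = V·I* = 3.062 + j5.025 VA.
Step 7 — Real power: P = Re(S) = 3.062 W.
Step 8 — Reactive power: Q = Im(S) = 5.025 VAR.
Step 9 — Apparent power: |S| = 5.884 VA.
Step 10 — Power factor: PF = P/|S| = 0.5204 (lagging).

(a) P = 3.062 W  (b) Q = 5.025 VAR  (c) S = 5.884 VA  (d) PF = 0.5204 (lagging)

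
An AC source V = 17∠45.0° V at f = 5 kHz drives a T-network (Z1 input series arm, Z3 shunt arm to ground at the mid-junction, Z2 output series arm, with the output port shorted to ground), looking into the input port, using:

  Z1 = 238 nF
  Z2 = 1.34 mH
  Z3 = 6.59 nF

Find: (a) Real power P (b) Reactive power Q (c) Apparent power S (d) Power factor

Step 1 — Angular frequency: ω = 2π·f = 2π·5000 = 3.142e+04 rad/s.
Step 2 — Component impedances:
  Z1: Z = 1/(jωC) = -j/(ω·C) = 0 - j133.7 Ω
  Z2: Z = jωL = j·3.142e+04·0.00134 = 0 + j42.1 Ω
  Z3: Z = 1/(jωC) = -j/(ω·C) = 0 - j4830 Ω
Step 3 — With the output port shorted to ground, the output series arm Z2 runs from the junction to ground; the shunt arm Z3 also runs from the junction to ground. They appear in parallel: Z3 || Z2 = 0 + j42.47 Ω.
Step 4 — Series with input arm Z1: Z_in = Z1 + (Z3 || Z2) = 0 - j91.28 Ω = 91.28∠-90.0° Ω.
Step 5 — Source phasor: V = 17∠45.0° V = 12.02 + j12.02 V.
Step 6 — Current: I = V / Z = -0.1317 + j0.1317 A = 0.1862∠135.0° A.
Step 7 — Complex power: S = V·I* = 0 - j3.166 VA.
Step 8 — Real power: P = Re(S) = 0 W.
Step 9 — Reactive power: Q = Im(S) = -3.166 VAR.
Step 10 — Apparent power: |S| = 3.166 VA.
Step 11 — Power factor: PF = P/|S| = 0 (leading).

(a) P = 0 W  (b) Q = -3.166 VAR  (c) S = 3.166 VA  (d) PF = 0 (leading)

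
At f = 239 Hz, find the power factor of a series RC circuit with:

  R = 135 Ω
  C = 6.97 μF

Step 1 — Angular frequency: ω = 2π·f = 2π·239 = 1502 rad/s.
Step 2 — Component impedances:
  R: Z = R = 135 Ω
  C: Z = 1/(jωC) = -j/(ω·C) = 0 - j95.54 Ω
Step 3 — Series combination: Z_total = R + C = 135 - j95.54 Ω = 165.4∠-35.3° Ω.
Step 4 — Power factor: PF = cos(φ) = Re(Z)/|Z| = 135/165.39 = 0.8163.
Step 5 — Type: Im(Z) = -95.54 ⇒ leading (phase φ = -35.3°).

PF = 0.8163 (leading, φ = -35.3°)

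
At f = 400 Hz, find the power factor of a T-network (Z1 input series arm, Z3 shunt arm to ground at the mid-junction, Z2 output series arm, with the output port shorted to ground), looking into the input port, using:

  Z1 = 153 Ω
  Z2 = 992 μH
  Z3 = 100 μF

Step 1 — Angular frequency: ω = 2π·f = 2π·400 = 2513 rad/s.
Step 2 — Component impedances:
  Z1: Z = R = 153 Ω
  Z2: Z = jωL = j·2513·0.000992 = 0 + j2.493 Ω
  Z3: Z = 1/(jωC) = -j/(ω·C) = 0 - j3.979 Ω
Step 3 — With the output port shorted to ground, the output series arm Z2 runs from the junction to ground; the shunt arm Z3 also runs from the junction to ground. They appear in parallel: Z3 || Z2 = 0 + j6.677 Ω.
Step 4 — Series with input arm Z1: Z_in = Z1 + (Z3 || Z2) = 153 + j6.677 Ω = 153.1∠2.5° Ω.
Step 5 — Power factor: PF = cos(φ) = Re(Z)/|Z| = 153/153.15 = 0.999.
Step 6 — Type: Im(Z) = 6.677 ⇒ lagging (phase φ = 2.5°).

PF = 0.999 (lagging, φ = 2.5°)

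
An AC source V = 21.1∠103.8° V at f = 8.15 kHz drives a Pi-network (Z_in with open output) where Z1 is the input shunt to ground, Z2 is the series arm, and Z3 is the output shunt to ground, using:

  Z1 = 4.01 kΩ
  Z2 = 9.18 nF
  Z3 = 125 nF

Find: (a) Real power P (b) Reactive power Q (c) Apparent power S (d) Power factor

Step 1 — Angular frequency: ω = 2π·f = 2π·8150 = 5.121e+04 rad/s.
Step 2 — Component impedances:
  Z1: Z = R = 4010 Ω
  Z2: Z = 1/(jωC) = -j/(ω·C) = 0 - j2127 Ω
  Z3: Z = 1/(jωC) = -j/(ω·C) = 0 - j156.2 Ω
Step 3 — With open output, the series arm Z2 and the output shunt Z3 appear in series to ground: Z2 + Z3 = 0 - j2283 Ω.
Step 4 — Parallel with input shunt Z1: Z_in = Z1 || (Z2 + Z3) = 981.9 - j1724 Ω = 1984∠-60.3° Ω.
Step 5 — Source phasor: V = 21.1∠103.8° V = -5.033 + j20.49 V.
Step 6 — Current: I = V / Z = -0.01023 + j0.002906 A = 0.01063∠164.1° A.
Step 7 — Complex power: S = V·I* = 0.111 - j0.195 VA.
Step 8 — Real power: P = Re(S) = 0.111 W.
Step 9 — Reactive power: Q = Im(S) = -0.195 VAR.
Step 10 — Apparent power: |S| = 0.2244 VA.
Step 11 — Power factor: PF = P/|S| = 0.4948 (leading).

(a) P = 0.111 W  (b) Q = -0.195 VAR  (c) S = 0.2244 VA  (d) PF = 0.4948 (leading)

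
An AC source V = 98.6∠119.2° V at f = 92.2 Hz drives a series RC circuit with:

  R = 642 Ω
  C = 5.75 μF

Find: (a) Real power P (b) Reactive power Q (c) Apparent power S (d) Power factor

Step 1 — Angular frequency: ω = 2π·f = 2π·92.2 = 579.3 rad/s.
Step 2 — Component impedances:
  R: Z = R = 642 Ω
  C: Z = 1/(jωC) = -j/(ω·C) = 0 - j300.2 Ω
Step 3 — Series combination: Z_total = R + C = 642 - j300.2 Ω = 708.7∠-25.1° Ω.
Step 4 — Source phasor: V = 98.6∠119.2° V = -48.1 + j86.07 V.
Step 5 — Current: I = V / Z = -0.1129 + j0.08126 A = 0.1391∠144.3° A.
Step 6 — Complex power: S = V·I* = 12.43 - j5.811 VA.
Step 7 — Real power: P = Re(S) = 12.43 W.
Step 8 — Reactive power: Q = Im(S) = -5.811 VAR.
Step 9 — Apparent power: |S| = 13.72 VA.
Step 10 — Power factor: PF = P/|S| = 0.9059 (leading).

(a) P = 12.43 W  (b) Q = -5.811 VAR  (c) S = 13.72 VA  (d) PF = 0.9059 (leading)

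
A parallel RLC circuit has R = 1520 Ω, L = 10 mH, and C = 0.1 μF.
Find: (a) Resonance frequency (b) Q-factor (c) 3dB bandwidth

Step 1 — Resonance: ω₀ = 1/√(LC) = 1/√(0.01·1e-07) = 3.162e+04 rad/s.
Step 2 — f₀ = ω₀/(2π) = 5033 Hz.
Step 3 — Parallel Q: Q = R/(ω₀L) = 1520/(3.162e+04·0.01) = 4.807.
Step 4 — Bandwidth: Δω = ω₀/Q = 6579 rad/s; BW = Δω/(2π) = 1047 Hz.

(a) f₀ = 5033 Hz  (b) Q = 4.807  (c) BW = 1047 Hz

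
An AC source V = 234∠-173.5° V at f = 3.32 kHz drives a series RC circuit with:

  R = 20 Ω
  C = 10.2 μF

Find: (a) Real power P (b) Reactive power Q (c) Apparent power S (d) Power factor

Step 1 — Angular frequency: ω = 2π·f = 2π·3320 = 2.086e+04 rad/s.
Step 2 — Component impedances:
  R: Z = R = 20 Ω
  C: Z = 1/(jωC) = -j/(ω·C) = 0 - j4.7 Ω
Step 3 — Series combination: Z_total = R + C = 20 - j4.7 Ω = 20.54∠-13.2° Ω.
Step 4 — Source phasor: V = 234∠-173.5° V = -232.5 - j26.49 V.
Step 5 — Current: I = V / Z = -10.72 - j3.844 A = 11.39∠-160.3° A.
Step 6 — Complex power: S = V·I* = 2595 - j609.7 VA.
Step 7 — Real power: P = Re(S) = 2595 W.
Step 8 — Reactive power: Q = Im(S) = -609.7 VAR.
Step 9 — Apparent power: |S| = 2665 VA.
Step 10 — Power factor: PF = P/|S| = 0.9735 (leading).

(a) P = 2595 W  (b) Q = -609.7 VAR  (c) S = 2665 VA  (d) PF = 0.9735 (leading)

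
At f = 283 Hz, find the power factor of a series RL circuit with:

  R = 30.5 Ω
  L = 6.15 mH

Step 1 — Angular frequency: ω = 2π·f = 2π·283 = 1778 rad/s.
Step 2 — Component impedances:
  R: Z = R = 30.5 Ω
  L: Z = jωL = j·1778·0.00615 = 0 + j10.94 Ω
Step 3 — Series combination: Z_total = R + L = 30.5 + j10.94 Ω = 32.4∠19.7° Ω.
Step 4 — Power factor: PF = cos(φ) = Re(Z)/|Z| = 30.5/32.401 = 0.9413.
Step 5 — Type: Im(Z) = 10.94 ⇒ lagging (phase φ = 19.7°).

PF = 0.9413 (lagging, φ = 19.7°)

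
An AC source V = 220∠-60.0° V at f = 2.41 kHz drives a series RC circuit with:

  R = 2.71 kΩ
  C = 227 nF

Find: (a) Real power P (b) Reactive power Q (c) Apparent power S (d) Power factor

Step 1 — Angular frequency: ω = 2π·f = 2π·2410 = 1.514e+04 rad/s.
Step 2 — Component impedances:
  R: Z = R = 2710 Ω
  C: Z = 1/(jωC) = -j/(ω·C) = 0 - j290.9 Ω
Step 3 — Series combination: Z_total = R + C = 2710 - j290.9 Ω = 2726∠-6.1° Ω.
Step 4 — Source phasor: V = 220∠-60.0° V = 110 - j190.5 V.
Step 5 — Current: I = V / Z = 0.04759 - j0.0652 A = 0.08072∠-53.9° A.
Step 6 — Complex power: S = V·I* = 17.66 - j1.895 VA.
Step 7 — Real power: P = Re(S) = 17.66 W.
Step 8 — Reactive power: Q = Im(S) = -1.895 VAR.
Step 9 — Apparent power: |S| = 17.76 VA.
Step 10 — Power factor: PF = P/|S| = 0.9943 (leading).

(a) P = 17.66 W  (b) Q = -1.895 VAR  (c) S = 17.76 VA  (d) PF = 0.9943 (leading)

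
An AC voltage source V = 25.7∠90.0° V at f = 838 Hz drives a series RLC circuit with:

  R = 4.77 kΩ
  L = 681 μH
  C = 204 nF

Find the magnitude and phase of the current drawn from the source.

Step 1 — Angular frequency: ω = 2π·f = 2π·838 = 5265 rad/s.
Step 2 — Component impedances:
  R: Z = R = 4770 Ω
  L: Z = jωL = j·5265·0.000681 = 0 + j3.586 Ω
  C: Z = 1/(jωC) = -j/(ω·C) = 0 - j931 Ω
Step 3 — Series combination: Z_total = R + L + C = 4770 - j927.4 Ω = 4859∠-11.0° Ω.
Step 4 — Source phasor: V = 25.7∠90.0° V = 0 + j25.7 V.
Step 5 — Ohm's law: I = V / Z_total = (0 + j25.7) / (4770 - j927.4) = -0.001009 + j0.005192 A.
Step 6 — Convert to polar: |I| = 0.005289 A, ∠I = 101.0°.

I = 0.005289∠101.0° A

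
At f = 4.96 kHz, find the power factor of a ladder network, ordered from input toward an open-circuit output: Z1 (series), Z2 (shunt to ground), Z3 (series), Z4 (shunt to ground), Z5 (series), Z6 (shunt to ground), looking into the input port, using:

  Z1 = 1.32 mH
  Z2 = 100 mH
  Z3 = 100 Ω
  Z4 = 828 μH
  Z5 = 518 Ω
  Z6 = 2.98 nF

Step 1 — Angular frequency: ω = 2π·f = 2π·4960 = 3.116e+04 rad/s.
Step 2 — Component impedances:
  Z1: Z = jωL = j·3.116e+04·0.00132 = 0 + j41.14 Ω
  Z2: Z = jωL = j·3.116e+04·0.1 = 0 + j3116 Ω
  Z3: Z = R = 100 Ω
  Z4: Z = jωL = j·3.116e+04·0.000828 = 0 + j25.8 Ω
  Z5: Z = R = 518 Ω
  Z6: Z = 1/(jωC) = -j/(ω·C) = 0 - j1.077e+04 Ω
Step 3 — Ladder network (open output): work backward from the far end, alternating series and parallel combinations. Z_in = 98.26 + j69.92 Ω = 120.6∠35.4° Ω.
Step 4 — Power factor: PF = cos(φ) = Re(Z)/|Z| = 98.26/120.6 = 0.8148.
Step 5 — Type: Im(Z) = 69.92 ⇒ lagging (phase φ = 35.4°).

PF = 0.8148 (lagging, φ = 35.4°)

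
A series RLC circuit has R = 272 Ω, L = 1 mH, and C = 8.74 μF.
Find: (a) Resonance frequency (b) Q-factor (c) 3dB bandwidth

Step 1 — Resonance: ω₀ = 1/√(LC) = 1/√(0.001·8.74e-06) = 1.07e+04 rad/s.
Step 2 — f₀ = ω₀/(2π) = 1702 Hz.
Step 3 — Series Q: Q = ω₀L/R = 1.07e+04·0.001/272 = 0.03933.
Step 4 — Bandwidth: Δω = ω₀/Q = 2.72e+05 rad/s; BW = Δω/(2π) = 4.329e+04 Hz.

(a) f₀ = 1702 Hz  (b) Q = 0.03933  (c) BW = 4.329e+04 Hz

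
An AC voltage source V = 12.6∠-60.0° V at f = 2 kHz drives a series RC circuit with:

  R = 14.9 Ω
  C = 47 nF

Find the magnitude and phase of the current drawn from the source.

Step 1 — Angular frequency: ω = 2π·f = 2π·2000 = 1.257e+04 rad/s.
Step 2 — Component impedances:
  R: Z = R = 14.9 Ω
  C: Z = 1/(jωC) = -j/(ω·C) = 0 - j1693 Ω
Step 3 — Series combination: Z_total = R + C = 14.9 - j1693 Ω = 1693∠-89.5° Ω.
Step 4 — Source phasor: V = 12.6∠-60.0° V = 6.3 - j10.91 V.
Step 5 — Ohm's law: I = V / Z_total = (6.3 - j10.91) / (14.9 - j1693) = 0.006477 + j0.003664 A.
Step 6 — Convert to polar: |I| = 0.007442 A, ∠I = 29.5°.

I = 0.007442∠29.5° A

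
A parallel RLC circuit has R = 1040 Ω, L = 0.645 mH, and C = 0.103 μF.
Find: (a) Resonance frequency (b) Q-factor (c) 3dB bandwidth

Step 1 — Resonance: ω₀ = 1/√(LC) = 1/√(0.000645·1.03e-07) = 1.227e+05 rad/s.
Step 2 — f₀ = ω₀/(2π) = 1.953e+04 Hz.
Step 3 — Parallel Q: Q = R/(ω₀L) = 1040/(1.227e+05·0.000645) = 13.14.
Step 4 — Bandwidth: Δω = ω₀/Q = 9335 rad/s; BW = Δω/(2π) = 1486 Hz.

(a) f₀ = 1.953e+04 Hz  (b) Q = 13.14  (c) BW = 1486 Hz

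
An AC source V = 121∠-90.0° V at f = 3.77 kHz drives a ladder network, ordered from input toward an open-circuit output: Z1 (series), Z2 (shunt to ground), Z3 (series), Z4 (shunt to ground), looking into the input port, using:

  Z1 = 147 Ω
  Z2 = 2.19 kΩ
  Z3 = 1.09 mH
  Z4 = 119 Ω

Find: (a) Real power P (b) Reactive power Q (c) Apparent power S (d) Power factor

Step 1 — Angular frequency: ω = 2π·f = 2π·3770 = 2.369e+04 rad/s.
Step 2 — Component impedances:
  Z1: Z = R = 147 Ω
  Z2: Z = R = 2190 Ω
  Z3: Z = jωL = j·2.369e+04·0.00109 = 0 + j25.82 Ω
  Z4: Z = R = 119 Ω
Step 3 — Ladder network (open output): work backward from the far end, alternating series and parallel combinations. Z_in = 260.1 + j23.22 Ω = 261.2∠5.1° Ω.
Step 4 — Source phasor: V = 121∠-90.0° V = 0 - j121 V.
Step 5 — Current: I = V / Z = -0.0412 - j0.4615 A = 0.4633∠-95.1° A.
Step 6 — Complex power: S = V·I* = 55.84 + j4.985 VA.
Step 7 — Real power: P = Re(S) = 55.84 W.
Step 8 — Reactive power: Q = Im(S) = 4.985 VAR.
Step 9 — Apparent power: |S| = 56.06 VA.
Step 10 — Power factor: PF = P/|S| = 0.996 (lagging).

(a) P = 55.84 W  (b) Q = 4.985 VAR  (c) S = 56.06 VA  (d) PF = 0.996 (lagging)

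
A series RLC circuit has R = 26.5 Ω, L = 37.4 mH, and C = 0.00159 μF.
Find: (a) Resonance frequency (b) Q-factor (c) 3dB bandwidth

Step 1 — Resonance condition Im(Z)=0 gives ω₀ = 1/√(LC).
Step 2 — ω₀ = 1/√(0.0374·1.59e-09) = 1.297e+05 rad/s.
Step 3 — f₀ = ω₀/(2π) = 2.064e+04 Hz.
Step 4 — Series Q: Q = ω₀L/R = 1.297e+05·0.0374/26.5 = 183.
Step 5 — 3dB bandwidth: Δω = ω₀/Q = 708.6 rad/s; BW = Δω/(2π) = 112.8 Hz.

(a) f₀ = 2.064e+04 Hz  (b) Q = 183  (c) BW = 112.8 Hz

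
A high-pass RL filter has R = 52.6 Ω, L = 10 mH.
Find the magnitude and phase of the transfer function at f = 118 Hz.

Step 1 — Angular frequency: ω = 2π·118 = 741.4 rad/s.
Step 2 — Transfer function: H(jω) = jωL/(R + jωL).
Step 3 — Numerator jωL = j·7.414; denominator R + jωL = 52.6 + j7.414.
Step 4 — H = 0.01948 + j0.1382.
Step 5 — Magnitude: |H| = 0.1396 (-17.1 dB); phase: φ = 82.0°.

|H| = 0.1396 (-17.1 dB), φ = 82.0°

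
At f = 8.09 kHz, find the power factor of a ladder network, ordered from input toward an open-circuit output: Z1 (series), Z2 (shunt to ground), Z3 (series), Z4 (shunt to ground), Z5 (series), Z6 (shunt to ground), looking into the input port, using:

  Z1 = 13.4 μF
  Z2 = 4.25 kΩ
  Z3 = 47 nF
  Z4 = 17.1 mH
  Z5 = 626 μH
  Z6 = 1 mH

Step 1 — Angular frequency: ω = 2π·f = 2π·8090 = 5.083e+04 rad/s.
Step 2 — Component impedances:
  Z1: Z = 1/(jωC) = -j/(ω·C) = 0 - j1.468 Ω
  Z2: Z = R = 4250 Ω
  Z3: Z = 1/(jωC) = -j/(ω·C) = 0 - j418.6 Ω
  Z4: Z = jωL = j·5.083e+04·0.0171 = 0 + j869.2 Ω
  Z5: Z = jωL = j·5.083e+04·0.000626 = 0 + j31.82 Ω
  Z6: Z = jωL = j·5.083e+04·0.001 = 0 + j50.83 Ω
Step 3 — Ladder network (open output): work backward from the far end, alternating series and parallel combinations. Z_in = 27.52 - j342.3 Ω = 343.5∠-85.4° Ω.
Step 4 — Power factor: PF = cos(φ) = Re(Z)/|Z| = 27.52/343.5 = 0.08012.
Step 5 — Type: Im(Z) = -342.3 ⇒ leading (phase φ = -85.4°).

PF = 0.08012 (leading, φ = -85.4°)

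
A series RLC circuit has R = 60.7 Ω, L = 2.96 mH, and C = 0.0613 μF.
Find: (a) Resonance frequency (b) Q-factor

Step 1 — Resonance condition Im(Z)=0 gives ω₀ = 1/√(LC).
Step 2 — ω₀ = 1/√(0.00296·6.13e-08) = 7.424e+04 rad/s.
Step 3 — f₀ = ω₀/(2π) = 1.182e+04 Hz.
Step 4 — Series Q: Q = ω₀L/R = 7.424e+04·0.00296/60.7 = 3.62.

(a) f₀ = 1.182e+04 Hz  (b) Q = 3.62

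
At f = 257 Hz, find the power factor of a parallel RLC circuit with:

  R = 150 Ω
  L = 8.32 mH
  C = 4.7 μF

Step 1 — Angular frequency: ω = 2π·f = 2π·257 = 1615 rad/s.
Step 2 — Component impedances:
  R: Z = R = 150 Ω
  L: Z = jωL = j·1615·0.00832 = 0 + j13.43 Ω
  C: Z = 1/(jωC) = -j/(ω·C) = 0 - j131.8 Ω
Step 3 — Parallel combination: 1/Z_total = 1/R + 1/L + 1/C; Z_total = 1.477 + j14.81 Ω = 14.89∠84.3° Ω.
Step 4 — Power factor: PF = cos(φ) = Re(Z)/|Z| = 1.4774/14.887 = 0.09924.
Step 5 — Type: Im(Z) = 14.81 ⇒ lagging (phase φ = 84.3°).

PF = 0.09924 (lagging, φ = 84.3°)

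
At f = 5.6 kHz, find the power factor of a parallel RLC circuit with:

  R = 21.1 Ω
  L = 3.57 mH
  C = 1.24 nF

Step 1 — Angular frequency: ω = 2π·f = 2π·5600 = 3.519e+04 rad/s.
Step 2 — Component impedances:
  R: Z = R = 21.1 Ω
  L: Z = jωL = j·3.519e+04·0.00357 = 0 + j125.6 Ω
  C: Z = 1/(jωC) = -j/(ω·C) = 0 - j2.292e+04 Ω
Step 3 — Parallel combination: 1/Z_total = 1/R + 1/L + 1/C; Z_total = 20.53 + j3.429 Ω = 20.81∠9.5° Ω.
Step 4 — Power factor: PF = cos(φ) = Re(Z)/|Z| = 20.527/20.812 = 0.9863.
Step 5 — Type: Im(Z) = 3.429 ⇒ lagging (phase φ = 9.5°).

PF = 0.9863 (lagging, φ = 9.5°)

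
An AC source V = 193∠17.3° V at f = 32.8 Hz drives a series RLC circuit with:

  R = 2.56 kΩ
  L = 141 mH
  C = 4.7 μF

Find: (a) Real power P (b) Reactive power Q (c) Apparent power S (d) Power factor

Step 1 — Angular frequency: ω = 2π·f = 2π·32.8 = 206.1 rad/s.
Step 2 — Component impedances:
  R: Z = R = 2560 Ω
  L: Z = jωL = j·206.1·0.141 = 0 + j29.06 Ω
  C: Z = 1/(jωC) = -j/(ω·C) = 0 - j1032 Ω
Step 3 — Series combination: Z_total = R + L + C = 2560 - j1003 Ω = 2750∠-21.4° Ω.
Step 4 — Source phasor: V = 193∠17.3° V = 184.3 + j57.39 V.
Step 5 — Current: I = V / Z = 0.05478 + j0.04389 A = 0.07019∠38.7° A.
Step 6 — Complex power: S = V·I* = 12.61 - j4.943 VA.
Step 7 — Real power: P = Re(S) = 12.61 W.
Step 8 — Reactive power: Q = Im(S) = -4.943 VAR.
Step 9 — Apparent power: |S| = 13.55 VA.
Step 10 — Power factor: PF = P/|S| = 0.931 (leading).

(a) P = 12.61 W  (b) Q = -4.943 VAR  (c) S = 13.55 VA  (d) PF = 0.931 (leading)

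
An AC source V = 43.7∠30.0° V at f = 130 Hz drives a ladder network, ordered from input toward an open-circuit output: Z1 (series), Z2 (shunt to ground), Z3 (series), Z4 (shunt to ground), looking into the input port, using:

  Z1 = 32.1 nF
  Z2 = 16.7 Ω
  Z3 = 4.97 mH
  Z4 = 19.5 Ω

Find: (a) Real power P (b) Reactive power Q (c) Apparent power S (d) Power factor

Step 1 — Angular frequency: ω = 2π·f = 2π·130 = 816.8 rad/s.
Step 2 — Component impedances:
  Z1: Z = 1/(jωC) = -j/(ω·C) = 0 - j3.814e+04 Ω
  Z2: Z = R = 16.7 Ω
  Z3: Z = jωL = j·816.8·0.00497 = 0 + j4.06 Ω
  Z4: Z = R = 19.5 Ω
Step 3 — Ladder network (open output): work backward from the far end, alternating series and parallel combinations. Z_in = 9.092 - j3.814e+04 Ω = 3.814e+04∠-90.0° Ω.
Step 4 — Source phasor: V = 43.7∠30.0° V = 37.85 + j21.85 V.
Step 5 — Current: I = V / Z = -0.0005727 + j0.0009925 A = 0.001146∠120.0° A.
Step 6 — Complex power: S = V·I* = 1.194e-05 - j0.05007 VA.
Step 7 — Real power: P = Re(S) = 1.194e-05 W.
Step 8 — Reactive power: Q = Im(S) = -0.05007 VAR.
Step 9 — Apparent power: |S| = 0.05007 VA.
Step 10 — Power factor: PF = P/|S| = 0.0002384 (leading).

(a) P = 1.194e-05 W  (b) Q = -0.05007 VAR  (c) S = 0.05007 VA  (d) PF = 0.0002384 (leading)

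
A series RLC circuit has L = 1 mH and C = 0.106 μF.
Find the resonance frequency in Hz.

Step 1 — Resonance condition Im(Z)=0 gives ω₀ = 1/√(LC).
Step 2 — ω₀ = 1/√(0.001·1.06e-07) = 9.713e+04 rad/s.
Step 3 — f₀ = ω₀/(2π) = 1.546e+04 Hz.

f₀ = 1.546e+04 Hz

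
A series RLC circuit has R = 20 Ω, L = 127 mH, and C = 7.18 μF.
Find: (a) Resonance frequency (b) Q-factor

Step 1 — Resonance condition Im(Z)=0 gives ω₀ = 1/√(LC).
Step 2 — ω₀ = 1/√(0.127·7.18e-06) = 1047 rad/s.
Step 3 — f₀ = ω₀/(2π) = 166.7 Hz.
Step 4 — Series Q: Q = ω₀L/R = 1047·0.127/20 = 6.65.

(a) f₀ = 166.7 Hz  (b) Q = 6.65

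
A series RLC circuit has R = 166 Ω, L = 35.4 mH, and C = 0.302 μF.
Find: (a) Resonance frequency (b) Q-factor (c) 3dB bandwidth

Step 1 — Resonance: ω₀ = 1/√(LC) = 1/√(0.0354·3.02e-07) = 9672 rad/s.
Step 2 — f₀ = ω₀/(2π) = 1539 Hz.
Step 3 — Series Q: Q = ω₀L/R = 9672·0.0354/166 = 2.062.
Step 4 — Bandwidth: Δω = ω₀/Q = 4689 rad/s; BW = Δω/(2π) = 746.3 Hz.

(a) f₀ = 1539 Hz  (b) Q = 2.062  (c) BW = 746.3 Hz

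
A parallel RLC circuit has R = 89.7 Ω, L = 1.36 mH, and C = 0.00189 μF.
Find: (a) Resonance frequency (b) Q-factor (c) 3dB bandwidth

Step 1 — Resonance: ω₀ = 1/√(LC) = 1/√(0.00136·1.89e-09) = 6.237e+05 rad/s.
Step 2 — f₀ = ω₀/(2π) = 9.927e+04 Hz.
Step 3 — Parallel Q: Q = R/(ω₀L) = 89.7/(6.237e+05·0.00136) = 0.1057.
Step 4 — Bandwidth: Δω = ω₀/Q = 5.899e+06 rad/s; BW = Δω/(2π) = 9.388e+05 Hz.

(a) f₀ = 9.927e+04 Hz  (b) Q = 0.1057  (c) BW = 9.388e+05 Hz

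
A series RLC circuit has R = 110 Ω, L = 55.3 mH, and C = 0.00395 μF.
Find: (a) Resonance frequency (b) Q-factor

Step 1 — Resonance condition Im(Z)=0 gives ω₀ = 1/√(LC).
Step 2 — ω₀ = 1/√(0.0553·3.95e-09) = 6.766e+04 rad/s.
Step 3 — f₀ = ω₀/(2π) = 1.077e+04 Hz.
Step 4 — Series Q: Q = ω₀L/R = 6.766e+04·0.0553/110 = 34.02.

(a) f₀ = 1.077e+04 Hz  (b) Q = 34.02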